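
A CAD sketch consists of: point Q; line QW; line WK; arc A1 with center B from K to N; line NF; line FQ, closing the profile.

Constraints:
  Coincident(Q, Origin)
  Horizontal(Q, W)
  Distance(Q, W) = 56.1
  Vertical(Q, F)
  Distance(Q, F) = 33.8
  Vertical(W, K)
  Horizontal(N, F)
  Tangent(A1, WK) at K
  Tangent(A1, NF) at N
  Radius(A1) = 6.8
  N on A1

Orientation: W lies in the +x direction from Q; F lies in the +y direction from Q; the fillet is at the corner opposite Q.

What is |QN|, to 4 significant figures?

59.77

The virtual corner opposite Q is at (56.10, 33.80). Tangency of A1 to WK means the radius BK is perpendicular to WK and the tangent condition forces BN to be normal to NF, with radius 6.8, so the center B sits 6.8 in from both sides at B = (49.30, 27.00). That places the tangent points at K = (56.10, 27.00) on WK and N = (49.30, 33.80) on NF. Then |QN| = |N − Q| = 59.77.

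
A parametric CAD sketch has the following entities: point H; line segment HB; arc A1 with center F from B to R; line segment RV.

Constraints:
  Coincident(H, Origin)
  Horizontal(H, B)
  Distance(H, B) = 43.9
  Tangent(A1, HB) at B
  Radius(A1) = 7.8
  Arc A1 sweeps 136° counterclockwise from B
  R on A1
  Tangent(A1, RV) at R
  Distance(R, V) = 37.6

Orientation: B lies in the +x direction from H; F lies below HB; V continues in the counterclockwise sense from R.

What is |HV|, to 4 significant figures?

76.53

H is at the origin; H and B share the same y with |HB| = 43.9 and B on the +x side, so B = (43.90, 0.000). Tangency of A1 to HB means the radius FB is perpendicular to HB, so F = B + (0, -7.8) = (43.90, -7.800). On A1, B sits at bearing 90° from F; a 136° counterclockwise sweep puts R at bearing 226°, so R = F + 7.8·(cos 226°, sin 226°) = (38.48, -13.41). The tangent condition forces FR to be normal to RV, so RV runs along (−sin 226°, cos 226°); with |RV| = 37.6, V = (65.53, -39.53). Then |HV| = |V − H| = 76.53.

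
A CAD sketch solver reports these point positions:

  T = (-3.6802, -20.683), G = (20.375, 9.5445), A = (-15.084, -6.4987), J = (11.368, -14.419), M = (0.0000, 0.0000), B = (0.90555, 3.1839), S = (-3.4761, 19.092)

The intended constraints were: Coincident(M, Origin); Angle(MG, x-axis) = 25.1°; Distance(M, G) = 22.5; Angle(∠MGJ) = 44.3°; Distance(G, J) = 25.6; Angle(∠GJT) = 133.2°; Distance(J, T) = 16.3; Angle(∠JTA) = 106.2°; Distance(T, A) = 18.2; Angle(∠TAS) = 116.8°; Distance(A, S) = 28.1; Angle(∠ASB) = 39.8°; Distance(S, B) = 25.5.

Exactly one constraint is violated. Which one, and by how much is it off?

Distance(S, B) = 25.5 — off by 9.00.

M = (0.00, 0.00) ✓; MG at 25.10° ✓; |MG| = 22.50 ✓; ∠MGJ = 44.30° ✓; |GJ| = 25.60 ✓; ∠GJT = 133.2° ✓; |JT| = 16.30 ✓; ∠JTA = 106.2° ✓; |TA| = 18.20 ✓; ∠TAS = 116.8° ✓; |AS| = 28.10 ✓; ∠ASB = 39.80° ✓; |SB| = 16.50 ✗.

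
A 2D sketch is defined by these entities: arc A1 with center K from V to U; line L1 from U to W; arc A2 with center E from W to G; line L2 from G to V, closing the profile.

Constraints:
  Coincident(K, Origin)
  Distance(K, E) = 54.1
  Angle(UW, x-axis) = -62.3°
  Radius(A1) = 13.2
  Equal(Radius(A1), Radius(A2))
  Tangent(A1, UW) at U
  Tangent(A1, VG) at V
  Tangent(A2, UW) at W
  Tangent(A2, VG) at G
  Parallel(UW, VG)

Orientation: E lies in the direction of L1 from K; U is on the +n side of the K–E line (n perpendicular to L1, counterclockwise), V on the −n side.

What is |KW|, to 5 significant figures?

55.687

Tangency of A1 to both parallel lines with radius 13.2 puts U and V at K ± 13.2·n: U = (11.687, 6.1359), V = (-11.687, -6.1359). Equal radii place W and G the same way about E: W = E + 13.2·n = (36.835, -41.764), G = E − 13.2·n = (13.461, -54.036). Then |KW| = |W − K| = 55.687.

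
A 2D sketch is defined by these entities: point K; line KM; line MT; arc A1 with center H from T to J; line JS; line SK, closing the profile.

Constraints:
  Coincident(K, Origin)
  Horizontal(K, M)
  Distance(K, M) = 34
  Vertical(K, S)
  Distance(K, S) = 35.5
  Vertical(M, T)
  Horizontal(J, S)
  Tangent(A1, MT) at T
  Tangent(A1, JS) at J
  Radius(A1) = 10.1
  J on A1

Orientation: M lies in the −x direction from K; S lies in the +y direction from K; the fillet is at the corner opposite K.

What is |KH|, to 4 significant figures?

34.88

K is at the origin; KM is horizontal with |KM| = 34.0 and M on the −x side, so M = (-34.00, 0.000). KS is vertical with |KS| = 35.5 and S on the +y side, so S = (0.000, 35.50). The virtual corner opposite K is at (-34.00, 35.50). A1 meets MT tangentially, so HT is at right angles to MT and since A1 is tangent to JS there, HJ ⟂ JS, with radius 10.1, so the center H sits 10.1 in from both sides at H = (-23.90, 25.40). Then |KH| = |H − K| = 34.88.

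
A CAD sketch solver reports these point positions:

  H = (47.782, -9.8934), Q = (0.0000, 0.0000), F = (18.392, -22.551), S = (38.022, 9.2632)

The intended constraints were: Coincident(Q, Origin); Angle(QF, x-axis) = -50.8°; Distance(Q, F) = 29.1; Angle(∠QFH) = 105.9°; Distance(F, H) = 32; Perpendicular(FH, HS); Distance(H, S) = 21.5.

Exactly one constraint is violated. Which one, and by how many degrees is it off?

Perpendicular(FH, HS) — off by 3.70°.

Q = (0.00, 0.00) ✓; QF at -50.80° ✓; |QF| = 29.10 ✓; ∠QFH = 105.9° ✓; |FH| = 32.00 ✓; ∠(FH, HS) = 93.70° ✗; |HS| = 21.50 ✓.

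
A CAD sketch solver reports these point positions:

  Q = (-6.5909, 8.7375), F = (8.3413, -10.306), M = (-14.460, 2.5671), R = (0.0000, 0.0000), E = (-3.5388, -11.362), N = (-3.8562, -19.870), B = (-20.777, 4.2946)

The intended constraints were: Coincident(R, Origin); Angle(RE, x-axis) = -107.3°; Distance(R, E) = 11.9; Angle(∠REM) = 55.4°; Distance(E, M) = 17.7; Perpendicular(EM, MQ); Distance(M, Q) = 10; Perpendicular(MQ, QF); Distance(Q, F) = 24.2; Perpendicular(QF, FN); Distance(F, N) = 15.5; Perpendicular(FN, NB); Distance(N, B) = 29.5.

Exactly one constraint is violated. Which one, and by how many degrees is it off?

Perpendicular(FN, NB) — off by 3.10°.

R = (0.00, 0.00) ✓; RE at -107.3° ✓; |RE| = 11.90 ✓; ∠REM = 55.40° ✓; |EM| = 17.70 ✓; ∠(EM, MQ) = 90.00° ✓; |MQ| = 10.00 ✓; ∠(MQ, QF) = 90.00° ✓; |QF| = 24.20 ✓; ∠(QF, FN) = 90.00° ✓; |FN| = 15.50 ✓; ∠(FN, NB) = 93.10° ✗; |NB| = 29.50 ✓.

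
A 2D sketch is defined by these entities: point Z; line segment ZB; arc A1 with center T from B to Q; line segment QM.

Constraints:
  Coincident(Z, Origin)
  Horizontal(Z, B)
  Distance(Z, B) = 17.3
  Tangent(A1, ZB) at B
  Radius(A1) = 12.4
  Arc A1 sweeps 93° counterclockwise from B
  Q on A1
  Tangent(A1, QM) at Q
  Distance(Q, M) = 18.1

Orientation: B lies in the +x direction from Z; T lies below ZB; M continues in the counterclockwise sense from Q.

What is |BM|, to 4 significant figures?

33.16

On A1, B sits at bearing 90° from T; a 93° counterclockwise sweep puts Q at bearing 183°, so Q = T + 12.4·(cos 183°, sin 183°) = (4.917, -13.05). Since A1 is tangent to QM there, TQ ⟂ QM, so QM runs along (−sin 183°, cos 183°); with |QM| = 18.1, M = (5.864, -31.12). Then |BM| = |M − B| = 33.16.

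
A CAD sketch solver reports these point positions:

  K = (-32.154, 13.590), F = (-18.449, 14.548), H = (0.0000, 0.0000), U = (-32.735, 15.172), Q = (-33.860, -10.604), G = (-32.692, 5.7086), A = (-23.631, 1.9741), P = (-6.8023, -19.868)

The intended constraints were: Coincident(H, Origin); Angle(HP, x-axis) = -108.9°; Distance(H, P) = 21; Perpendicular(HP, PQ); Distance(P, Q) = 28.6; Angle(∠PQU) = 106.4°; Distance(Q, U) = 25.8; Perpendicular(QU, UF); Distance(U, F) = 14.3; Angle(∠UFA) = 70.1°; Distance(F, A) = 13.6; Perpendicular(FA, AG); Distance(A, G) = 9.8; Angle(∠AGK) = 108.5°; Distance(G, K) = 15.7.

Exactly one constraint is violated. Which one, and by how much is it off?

Distance(G, K) = 15.7 — off by 7.80.

H = (0.00, 0.00) ✓; HP at -108.9° ✓; |HP| = 21.00 ✓; ∠(HP, PQ) = 90.00° ✓; |PQ| = 28.60 ✓; ∠PQU = 106.4° ✓; |QU| = 25.80 ✓; ∠(QU, UF) = 90.00° ✓; |UF| = 14.30 ✓; ∠UFA = 70.10° ✓; |FA| = 13.60 ✓; ∠(FA, AG) = 90.00° ✓; |AG| = 9.800 ✓; ∠AGK = 108.5° ✓; |GK| = 7.900 ✗.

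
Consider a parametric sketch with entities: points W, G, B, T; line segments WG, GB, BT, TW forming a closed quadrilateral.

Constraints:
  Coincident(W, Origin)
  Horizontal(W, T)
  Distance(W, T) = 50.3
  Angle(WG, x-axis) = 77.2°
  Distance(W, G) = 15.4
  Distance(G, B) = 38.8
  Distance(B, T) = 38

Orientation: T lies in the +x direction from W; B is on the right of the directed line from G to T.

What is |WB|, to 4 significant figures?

27.77

Checks: |GB| = 38.80 ✓; |BT| = 38.00 ✓.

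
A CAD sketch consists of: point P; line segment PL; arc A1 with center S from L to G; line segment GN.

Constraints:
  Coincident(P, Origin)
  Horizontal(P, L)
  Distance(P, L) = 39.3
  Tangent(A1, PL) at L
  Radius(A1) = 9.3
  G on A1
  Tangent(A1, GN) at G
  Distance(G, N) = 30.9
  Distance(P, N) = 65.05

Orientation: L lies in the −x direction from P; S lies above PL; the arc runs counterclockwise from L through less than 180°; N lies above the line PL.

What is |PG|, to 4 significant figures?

35.65

Checks: |SG| = 9.300 ✓; ∠(SG, GN) = 90.00° ✓; |GN| = 30.90 ✓; |PN| = 65.05 ✓.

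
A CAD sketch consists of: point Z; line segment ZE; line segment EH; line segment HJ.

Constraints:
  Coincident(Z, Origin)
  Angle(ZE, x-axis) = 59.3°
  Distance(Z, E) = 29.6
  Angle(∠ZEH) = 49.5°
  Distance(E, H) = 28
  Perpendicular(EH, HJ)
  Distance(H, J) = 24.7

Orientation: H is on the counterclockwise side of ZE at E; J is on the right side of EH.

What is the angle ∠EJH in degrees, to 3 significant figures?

48.6°

Z is at the origin; ZE runs at 59.3° with length 29.6, so E = 29.6·(cos 59.3°, sin 59.3°) = (15.1, 25.5). ∠ZEH = 49.5°, so EH runs at 59.3° + (180° − 49.5°) = 190° from the x-axis; with |EH| = 28.0, H = E + 28.0·(cos 190°, sin 190°) = (-12.5, 20.7). The perpendicularity gives HJ at right angles to EH; with |HJ| = 24.7 on the right of EH, J = H + 24.7·(-0.170, 0.985) = (-16.7, 45.0). Then cos ∠EJH = JE·JH / (|JE||JH|), giving 48.6°.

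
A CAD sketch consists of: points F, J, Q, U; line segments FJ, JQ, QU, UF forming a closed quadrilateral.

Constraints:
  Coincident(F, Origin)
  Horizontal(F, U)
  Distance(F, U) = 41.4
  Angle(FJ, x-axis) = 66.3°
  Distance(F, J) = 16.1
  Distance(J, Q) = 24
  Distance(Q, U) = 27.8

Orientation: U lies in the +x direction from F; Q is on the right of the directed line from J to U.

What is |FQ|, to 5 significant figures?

16.654

F is at the origin; FU is horizontal with |FU| = 41.4 and U in +x, so U = (41.4, 0). FJ runs at 66.3° with |FJ| = 16.1, so J = (6.4714, 14.742). Q is determined by |JQ| = 24.0 and |QU| = 27.8 together: it lies at the intersection of circle(J, 24.0) and circle(U, 27.8). With |JU| = 37.912, the foot of the radical line on JU is 16.360 from J and the perpendicular offset is √(24.0² − 16.360²) = 17.560. Taking the right-of-JU solution: Q = (14.716, -7.7973).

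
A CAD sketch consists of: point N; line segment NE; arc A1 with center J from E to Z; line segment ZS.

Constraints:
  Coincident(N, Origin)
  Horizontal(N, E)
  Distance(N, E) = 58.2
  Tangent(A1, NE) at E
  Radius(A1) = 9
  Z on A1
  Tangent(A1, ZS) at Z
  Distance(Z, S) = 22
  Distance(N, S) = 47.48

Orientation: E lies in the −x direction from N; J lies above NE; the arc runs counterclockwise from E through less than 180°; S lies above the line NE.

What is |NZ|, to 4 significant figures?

50.36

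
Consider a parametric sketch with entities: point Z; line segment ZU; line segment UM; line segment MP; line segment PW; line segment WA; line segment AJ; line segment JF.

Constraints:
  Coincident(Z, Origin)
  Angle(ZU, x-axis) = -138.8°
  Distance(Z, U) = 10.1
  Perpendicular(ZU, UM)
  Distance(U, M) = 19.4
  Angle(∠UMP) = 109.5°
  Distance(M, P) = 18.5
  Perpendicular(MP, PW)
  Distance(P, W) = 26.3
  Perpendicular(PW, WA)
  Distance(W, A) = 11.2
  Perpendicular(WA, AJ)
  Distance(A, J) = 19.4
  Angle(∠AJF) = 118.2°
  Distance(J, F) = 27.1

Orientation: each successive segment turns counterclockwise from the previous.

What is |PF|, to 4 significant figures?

13.99

WA is perpendicular to AJ, so AJ runs at -68.30°; with |AJ| = 19.4, J = (9.411, -12.14). ∠AJF = 118.2° gives JF at -6.500° from the x-axis; with |JF| = 27.1, F = (36.34, -15.21). Then |PF| = |F − P| = 13.99.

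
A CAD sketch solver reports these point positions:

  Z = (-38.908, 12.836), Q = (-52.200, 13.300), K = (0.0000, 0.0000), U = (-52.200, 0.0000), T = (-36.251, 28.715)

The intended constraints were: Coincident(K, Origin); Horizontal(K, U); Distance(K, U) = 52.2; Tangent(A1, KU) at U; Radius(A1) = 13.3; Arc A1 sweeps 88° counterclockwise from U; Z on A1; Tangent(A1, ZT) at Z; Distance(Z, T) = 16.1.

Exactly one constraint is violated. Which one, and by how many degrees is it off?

Tangent(A1, ZT) at Z — off by 7.50°.

K = (0.00, 0.00) ✓; K.y = 0.00, U.y = 0.00 ✓; |KU| = 52.20 ✓; ∠(QU, UK) = 90.00° ✓; |QU| = 13.30 ✓; bearing(Q→Z) − bearing(Q→U) = 88.00° ✓; |QZ| = 13.30 ✓; ∠(QZ, ZT) = 97.50° ✗; |ZT| = 16.10 ✓.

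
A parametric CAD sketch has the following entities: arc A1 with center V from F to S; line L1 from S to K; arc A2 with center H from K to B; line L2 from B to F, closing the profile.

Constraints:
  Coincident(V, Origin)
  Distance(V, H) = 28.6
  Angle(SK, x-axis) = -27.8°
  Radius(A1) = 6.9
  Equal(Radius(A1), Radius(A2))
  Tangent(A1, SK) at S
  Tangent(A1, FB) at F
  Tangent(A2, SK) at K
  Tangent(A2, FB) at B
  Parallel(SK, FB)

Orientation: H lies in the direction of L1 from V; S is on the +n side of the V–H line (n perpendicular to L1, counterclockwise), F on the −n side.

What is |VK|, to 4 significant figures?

29.42

The slot axis is L1's direction at -27.8°, so u = (cos -27.8°, sin -27.8°) = (0.8846, -0.4664) and n = (−sin -27.8°, cos -27.8°) = (0.4664, 0.8846). V is at the origin and H lies 28.6 along u from V, so H = 28.6·u = (25.30, -13.34). Tangency of A1 to both parallel lines with radius 6.9 puts S and F at V ± 6.9·n: S = (3.218, 6.104), F = (-3.218, -6.104). Equal radii place K and B the same way about H: K = H + 6.9·n = (28.52, -7.235), B = H − 6.9·n = (22.08, -19.44). Then |VK| = |K − V| = 29.42.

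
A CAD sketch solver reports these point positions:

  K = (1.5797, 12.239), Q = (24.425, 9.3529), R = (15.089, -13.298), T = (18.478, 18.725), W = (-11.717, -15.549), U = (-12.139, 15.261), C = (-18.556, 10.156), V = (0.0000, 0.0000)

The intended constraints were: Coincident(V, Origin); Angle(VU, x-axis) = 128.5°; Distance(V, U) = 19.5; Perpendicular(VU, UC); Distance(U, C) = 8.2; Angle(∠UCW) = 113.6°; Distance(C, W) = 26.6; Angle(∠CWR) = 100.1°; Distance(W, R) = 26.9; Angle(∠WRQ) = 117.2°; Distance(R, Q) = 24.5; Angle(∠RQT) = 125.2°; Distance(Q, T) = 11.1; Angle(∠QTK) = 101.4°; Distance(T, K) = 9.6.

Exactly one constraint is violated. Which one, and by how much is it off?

Distance(T, K) = 9.6 — off by 8.50.

V = (0.00, 0.00) ✓; VU at 128.5° ✓; |VU| = 19.50 ✓; ∠(VU, UC) = 90.00° ✓; |UC| = 8.200 ✓; ∠UCW = 113.6° ✓; |CW| = 26.60 ✓; ∠CWR = 100.1° ✓; |WR| = 26.90 ✓; ∠WRQ = 117.2° ✓; |RQ| = 24.50 ✓; ∠RQT = 125.2° ✓; |QT| = 11.10 ✓; ∠QTK = 101.4° ✓; |TK| = 18.10 ✗.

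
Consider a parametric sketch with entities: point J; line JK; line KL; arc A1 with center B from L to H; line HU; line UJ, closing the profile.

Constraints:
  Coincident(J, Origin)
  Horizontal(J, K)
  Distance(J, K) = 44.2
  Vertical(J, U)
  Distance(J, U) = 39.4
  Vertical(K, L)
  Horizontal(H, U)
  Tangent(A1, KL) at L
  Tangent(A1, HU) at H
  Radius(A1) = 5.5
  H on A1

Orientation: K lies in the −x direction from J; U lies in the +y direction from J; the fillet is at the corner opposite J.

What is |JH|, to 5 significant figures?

55.227

J is at the origin; JK is horizontal with |JK| = 44.2 and K on the −x side, so K = (-44.200, 0.0000). J and U share the same x with |JU| = 39.4 and U on the +y side, so U = (0.0000, 39.400). The virtual corner opposite J is at (-44.200, 39.400). A1 meets KL tangentially, so BL is at right angles to KL and tangency of A1 to HU means the radius BH is perpendicular to HU, with radius 5.5, so the center B sits 5.5 in from both sides at B = (-38.700, 33.900). That places the tangent points at L = (-44.200, 33.900) on KL and H = (-38.700, 39.400) on HU. Then |JH| = |H − J| = 55.227.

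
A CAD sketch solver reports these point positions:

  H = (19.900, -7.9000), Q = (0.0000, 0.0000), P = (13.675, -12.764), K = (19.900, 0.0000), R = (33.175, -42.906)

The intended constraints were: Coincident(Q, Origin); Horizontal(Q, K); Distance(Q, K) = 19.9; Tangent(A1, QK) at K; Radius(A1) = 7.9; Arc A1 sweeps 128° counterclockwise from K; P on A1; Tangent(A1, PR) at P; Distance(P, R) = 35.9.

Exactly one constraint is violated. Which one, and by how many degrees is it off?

Tangent(A1, PR) at P — off by 5.10°.

Q = (0.00, 0.00) ✓; Q.y = 0.00, K.y = 0.00 ✓; |QK| = 19.90 ✓; ∠(HK, KQ) = 90.00° ✓; |HK| = 7.900 ✓; bearing(H→P) − bearing(H→K) = 128.0° ✓; |HP| = 7.900 ✓; ∠(HP, PR) = 95.10° ✗; |PR| = 35.90 ✓.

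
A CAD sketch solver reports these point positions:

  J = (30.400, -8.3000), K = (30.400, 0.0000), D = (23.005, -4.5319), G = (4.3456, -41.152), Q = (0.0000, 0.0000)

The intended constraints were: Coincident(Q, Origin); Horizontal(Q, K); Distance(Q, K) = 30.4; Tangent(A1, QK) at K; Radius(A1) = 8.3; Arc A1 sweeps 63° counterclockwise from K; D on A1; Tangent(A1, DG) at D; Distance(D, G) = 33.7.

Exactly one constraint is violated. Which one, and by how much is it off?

Distance(D, G) = 33.7 — off by 7.40.

Q = (0.00, 0.00) ✓; Q.y = 0.00, K.y = 0.00 ✓; |QK| = 30.40 ✓; ∠(JK, KQ) = 90.00° ✓; |JK| = 8.300 ✓; bearing(J→D) − bearing(J→K) = 63.00° ✓; |JD| = 8.300 ✓; ∠(JD, DG) = 90.00° ✓; |DG| = 41.10 ✗.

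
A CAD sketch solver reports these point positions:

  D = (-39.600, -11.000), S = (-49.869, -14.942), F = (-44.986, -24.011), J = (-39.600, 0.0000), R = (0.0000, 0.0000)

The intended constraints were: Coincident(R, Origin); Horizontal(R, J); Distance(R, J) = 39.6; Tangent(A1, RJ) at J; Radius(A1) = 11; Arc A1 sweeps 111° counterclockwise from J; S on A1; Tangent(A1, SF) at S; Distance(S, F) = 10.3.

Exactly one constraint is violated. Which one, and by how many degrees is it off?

Tangent(A1, SF) at S — off by 7.30°.

R = (0.00, 0.00) ✓; R.y = 0.00, J.y = 0.00 ✓; |RJ| = 39.60 ✓; ∠(DJ, JR) = 90.00° ✓; |DJ| = 11.00 ✓; bearing(D→S) − bearing(D→J) = 111.0° ✓; |DS| = 11.00 ✓; ∠(DS, SF) = 82.70° ✗; |SF| = 10.30 ✓.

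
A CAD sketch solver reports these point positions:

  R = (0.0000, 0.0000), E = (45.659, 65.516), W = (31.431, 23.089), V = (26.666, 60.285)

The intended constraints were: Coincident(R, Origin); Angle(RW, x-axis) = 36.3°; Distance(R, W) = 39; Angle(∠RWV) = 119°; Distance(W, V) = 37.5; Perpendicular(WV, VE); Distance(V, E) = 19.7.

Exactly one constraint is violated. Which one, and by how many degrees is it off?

Perpendicular(WV, VE) — off by 8.10°.

R = (0.00, 0.00) ✓; RW at 36.30° ✓; |RW| = 39.00 ✓; ∠RWV = 119.0° ✓; |WV| = 37.50 ✓; ∠(WV, VE) = 81.90° ✗; |VE| = 19.70 ✓.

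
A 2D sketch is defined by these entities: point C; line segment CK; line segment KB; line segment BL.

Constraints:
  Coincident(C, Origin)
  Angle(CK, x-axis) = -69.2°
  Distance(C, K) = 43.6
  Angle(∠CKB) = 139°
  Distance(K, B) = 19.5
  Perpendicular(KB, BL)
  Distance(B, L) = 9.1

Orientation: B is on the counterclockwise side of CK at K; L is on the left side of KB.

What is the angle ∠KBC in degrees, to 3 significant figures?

28.6°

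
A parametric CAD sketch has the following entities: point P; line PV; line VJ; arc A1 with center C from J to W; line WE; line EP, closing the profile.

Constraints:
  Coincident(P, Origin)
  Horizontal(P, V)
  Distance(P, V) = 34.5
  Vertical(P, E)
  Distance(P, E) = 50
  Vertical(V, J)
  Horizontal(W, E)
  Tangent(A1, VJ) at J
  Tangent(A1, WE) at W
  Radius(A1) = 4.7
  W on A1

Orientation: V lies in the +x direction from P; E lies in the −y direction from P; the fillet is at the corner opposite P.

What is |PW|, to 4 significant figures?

58.21

P is at the origin; PV is horizontal with |PV| = 34.5 and V on the +x side, so V = (34.50, 0.000). P and E share the same x with |PE| = 50.0 and E on the −y side, so E = (0.000, -50.00). The virtual corner opposite P is at (34.50, -50.00). A1 meets VJ tangentially, so CJ is at right angles to VJ and since A1 is tangent to WE there, CW ⟂ WE, with radius 4.7, so the center C sits 4.7 in from both sides at C = (29.80, -45.30). That places the tangent points at J = (34.50, -45.30) on VJ and W = (29.80, -50.00) on WE. Then |PW| = |W − P| = 58.21.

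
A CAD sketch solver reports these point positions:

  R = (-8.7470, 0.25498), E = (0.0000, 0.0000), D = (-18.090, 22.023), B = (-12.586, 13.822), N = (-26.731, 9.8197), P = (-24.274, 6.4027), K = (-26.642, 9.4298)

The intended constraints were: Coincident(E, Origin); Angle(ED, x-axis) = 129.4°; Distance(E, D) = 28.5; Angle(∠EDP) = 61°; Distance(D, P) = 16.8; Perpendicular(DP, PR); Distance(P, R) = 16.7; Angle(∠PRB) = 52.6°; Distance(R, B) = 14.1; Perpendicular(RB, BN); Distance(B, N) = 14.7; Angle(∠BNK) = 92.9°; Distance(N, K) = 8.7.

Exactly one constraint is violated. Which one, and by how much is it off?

Distance(N, K) = 8.7 — off by 8.30.

E = (0.00, 0.00) ✓; ED at 129.4° ✓; |ED| = 28.50 ✓; ∠EDP = 61.00° ✓; |DP| = 16.80 ✓; ∠(DP, PR) = 90.00° ✓; |PR| = 16.70 ✓; ∠PRB = 52.60° ✓; |RB| = 14.10 ✓; ∠(RB, BN) = 90.00° ✓; |BN| = 14.70 ✓; ∠BNK = 92.94° ✓; |NK| = 0.3999 ✗.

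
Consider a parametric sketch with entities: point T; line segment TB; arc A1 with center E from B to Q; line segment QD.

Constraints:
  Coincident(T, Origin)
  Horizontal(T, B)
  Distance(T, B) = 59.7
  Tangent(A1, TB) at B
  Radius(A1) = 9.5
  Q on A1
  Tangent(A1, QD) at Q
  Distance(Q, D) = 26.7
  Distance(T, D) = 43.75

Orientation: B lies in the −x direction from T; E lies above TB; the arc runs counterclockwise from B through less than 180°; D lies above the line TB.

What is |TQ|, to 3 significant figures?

52.3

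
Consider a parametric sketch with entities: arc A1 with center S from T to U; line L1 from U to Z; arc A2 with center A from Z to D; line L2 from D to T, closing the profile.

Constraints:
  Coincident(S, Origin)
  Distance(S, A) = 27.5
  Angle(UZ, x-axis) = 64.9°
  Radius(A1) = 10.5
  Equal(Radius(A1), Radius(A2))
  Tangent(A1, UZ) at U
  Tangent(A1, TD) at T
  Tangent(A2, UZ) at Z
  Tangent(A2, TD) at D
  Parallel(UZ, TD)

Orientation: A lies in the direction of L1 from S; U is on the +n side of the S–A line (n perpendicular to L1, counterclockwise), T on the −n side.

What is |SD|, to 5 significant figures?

29.436

Tangency of A1 to both parallel lines with radius 10.5 puts U and T at S ± 10.5·n: U = (-9.5085, 4.4541), T = (9.5085, -4.4541). Equal radii place Z and D the same way about A: Z = A + 10.5·n = (2.1570, 29.357), D = A − 10.5·n = (21.174, 20.449). Then |SD| = |D − S| = 29.436.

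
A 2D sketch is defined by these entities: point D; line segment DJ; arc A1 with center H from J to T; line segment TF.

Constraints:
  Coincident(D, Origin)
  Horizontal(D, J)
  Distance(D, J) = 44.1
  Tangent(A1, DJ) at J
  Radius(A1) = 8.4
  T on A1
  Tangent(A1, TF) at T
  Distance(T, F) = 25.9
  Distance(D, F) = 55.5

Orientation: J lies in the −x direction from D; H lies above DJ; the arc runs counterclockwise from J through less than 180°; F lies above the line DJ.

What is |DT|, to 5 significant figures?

37.492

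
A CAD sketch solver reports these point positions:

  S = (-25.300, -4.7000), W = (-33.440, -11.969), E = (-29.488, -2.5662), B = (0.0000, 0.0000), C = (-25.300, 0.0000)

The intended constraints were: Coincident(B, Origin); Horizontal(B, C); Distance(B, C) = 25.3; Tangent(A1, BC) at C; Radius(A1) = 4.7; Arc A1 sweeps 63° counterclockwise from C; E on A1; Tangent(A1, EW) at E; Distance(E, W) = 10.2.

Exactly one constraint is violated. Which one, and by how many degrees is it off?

Tangent(A1, EW) at E — off by 4.20°.

B = (0.00, 0.00) ✓; B.y = 0.00, C.y = 0.00 ✓; |BC| = 25.30 ✓; ∠(SC, CB) = 90.00° ✓; |SC| = 4.700 ✓; bearing(S→E) − bearing(S→C) = 63.00° ✓; |SE| = 4.700 ✓; ∠(SE, EW) = 85.80° ✗; |EW| = 10.20 ✓.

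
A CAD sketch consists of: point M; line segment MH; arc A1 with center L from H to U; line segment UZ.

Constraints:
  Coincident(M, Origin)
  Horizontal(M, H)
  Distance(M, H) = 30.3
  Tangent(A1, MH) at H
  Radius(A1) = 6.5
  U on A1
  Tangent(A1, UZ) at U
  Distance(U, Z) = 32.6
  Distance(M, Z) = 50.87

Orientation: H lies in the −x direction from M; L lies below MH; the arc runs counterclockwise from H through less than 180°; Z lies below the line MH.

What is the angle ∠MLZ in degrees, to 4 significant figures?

104.7°

M is at the origin; MH is horizontal with |MH| = 30.3 and H on the −x side, so H = (-30.30, 0.000). The tangent condition forces LH to be normal to MH, so L = H + (0, -6.5) = (-30.30, -6.500). Since LU ⟂ UZ (tangency), |LZ| = √(6.5² + 32.6²) = 33.24 regardless of where U sits on A1. So Z lies on both circle(M, 50.87) and circle(L, 33.24); the below-MH intersection is Z = (-31.80, -39.71). U is the foot of the tangent from Z: U = (-36.73, -7.483).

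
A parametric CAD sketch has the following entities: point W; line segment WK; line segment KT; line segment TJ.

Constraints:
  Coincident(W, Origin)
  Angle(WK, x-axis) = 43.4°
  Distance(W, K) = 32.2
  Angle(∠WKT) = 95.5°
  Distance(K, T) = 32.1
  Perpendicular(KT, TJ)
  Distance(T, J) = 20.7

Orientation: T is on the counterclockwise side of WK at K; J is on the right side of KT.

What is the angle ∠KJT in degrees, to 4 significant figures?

57.18°

W is at the origin; WK runs at 43.4° with length 32.2, so K = 32.2·(cos 43.4°, sin 43.4°) = (23.40, 22.12). ∠WKT = 95.5°, so KT runs at 43.4° + (180° − 95.5°) = 127.9° from the x-axis; with |KT| = 32.1, T = K + 32.1·(cos 127.9°, sin 127.9°) = (3.677, 47.45). KT ⟂ TJ; with |TJ| = 20.7 on the right of KT, J = T + 20.7·(0.7891, 0.6143) = (20.01, 60.17). Then cos ∠KJT = JK·JT / (|JK||JT|), giving 57.18°.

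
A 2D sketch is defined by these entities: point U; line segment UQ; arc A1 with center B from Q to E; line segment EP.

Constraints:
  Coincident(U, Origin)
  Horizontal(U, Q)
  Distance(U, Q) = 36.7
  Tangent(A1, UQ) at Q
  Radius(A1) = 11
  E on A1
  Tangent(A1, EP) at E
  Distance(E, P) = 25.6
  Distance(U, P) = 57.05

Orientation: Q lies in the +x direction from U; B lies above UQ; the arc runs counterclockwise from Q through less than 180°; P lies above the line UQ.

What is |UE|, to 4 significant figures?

49.28

Checks: |BE| = 11.00 ✓; ∠(BE, EP) = 90.00° ✓; |EP| = 25.60 ✓; |UP| = 57.05 ✓.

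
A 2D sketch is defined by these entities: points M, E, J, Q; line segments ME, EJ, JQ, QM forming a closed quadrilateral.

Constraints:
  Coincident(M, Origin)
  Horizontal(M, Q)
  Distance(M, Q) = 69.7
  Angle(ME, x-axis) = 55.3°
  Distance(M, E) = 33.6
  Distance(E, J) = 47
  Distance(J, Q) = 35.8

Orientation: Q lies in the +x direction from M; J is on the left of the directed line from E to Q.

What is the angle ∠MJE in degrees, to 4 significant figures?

18.80°

Checks: |EJ| = 47.00 ✓; |JQ| = 35.80 ✓.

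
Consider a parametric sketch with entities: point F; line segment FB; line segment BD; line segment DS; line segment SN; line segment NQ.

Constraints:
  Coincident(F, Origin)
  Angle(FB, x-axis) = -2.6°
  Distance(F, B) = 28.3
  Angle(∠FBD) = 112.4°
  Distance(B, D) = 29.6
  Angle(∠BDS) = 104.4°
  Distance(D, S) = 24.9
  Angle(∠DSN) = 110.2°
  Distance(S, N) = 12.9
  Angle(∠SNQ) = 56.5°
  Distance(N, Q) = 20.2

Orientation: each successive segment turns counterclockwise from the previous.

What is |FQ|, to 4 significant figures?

38.57

F is at the origin; FB runs at -2.6° with length 28.3, so B = (28.27, -1.284). ∠FBD = 112.4° gives BD at 65.00° from the x-axis; with |BD| = 29.6, D = (40.78, 25.54). ∠BDS = 104.4° gives DS at 140.6° from the x-axis; with |DS| = 24.9, S = (21.54, 41.35). ∠DSN = 110.2° gives SN at -149.6° from the x-axis; with |SN| = 12.9, N = (10.41, 34.82). ∠SNQ = 56.5° gives NQ at -26.10° from the x-axis; with |NQ| = 20.2, Q = (28.55, 25.93). Then |FQ| = |Q − F| = 38.57.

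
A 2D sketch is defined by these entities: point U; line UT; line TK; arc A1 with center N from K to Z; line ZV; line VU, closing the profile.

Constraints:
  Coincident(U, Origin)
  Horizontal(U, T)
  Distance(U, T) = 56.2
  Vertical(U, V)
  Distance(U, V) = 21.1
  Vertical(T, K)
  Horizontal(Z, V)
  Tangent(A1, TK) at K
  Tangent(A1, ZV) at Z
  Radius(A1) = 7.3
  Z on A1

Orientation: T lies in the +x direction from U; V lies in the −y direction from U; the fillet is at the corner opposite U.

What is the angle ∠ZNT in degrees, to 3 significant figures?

152°

The virtual corner opposite U is at (56.2, -21.1). The tangent condition forces NK to be normal to TK and the tangent condition forces NZ to be normal to ZV, with radius 7.3, so the center N sits 7.3 in from both sides at N = (48.9, -13.8). That places the tangent points at K = (56.2, -13.8) on TK and Z = (48.9, -21.1) on ZV. Then cos ∠ZNT = NZ·NT / (|NZ||NT|), giving 152°.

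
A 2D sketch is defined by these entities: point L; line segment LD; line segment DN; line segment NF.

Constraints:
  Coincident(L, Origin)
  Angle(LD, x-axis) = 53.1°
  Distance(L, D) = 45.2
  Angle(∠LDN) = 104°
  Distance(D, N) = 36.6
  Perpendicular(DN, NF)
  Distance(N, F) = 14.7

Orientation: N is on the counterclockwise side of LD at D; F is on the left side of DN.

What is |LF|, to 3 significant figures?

55.8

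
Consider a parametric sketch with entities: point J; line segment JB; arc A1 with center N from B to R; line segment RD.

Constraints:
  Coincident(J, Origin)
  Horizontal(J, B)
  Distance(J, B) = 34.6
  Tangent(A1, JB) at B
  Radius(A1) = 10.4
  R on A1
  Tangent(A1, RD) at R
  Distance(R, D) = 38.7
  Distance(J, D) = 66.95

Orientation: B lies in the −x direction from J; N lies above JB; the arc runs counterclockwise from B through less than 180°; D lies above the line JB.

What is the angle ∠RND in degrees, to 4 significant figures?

74.96°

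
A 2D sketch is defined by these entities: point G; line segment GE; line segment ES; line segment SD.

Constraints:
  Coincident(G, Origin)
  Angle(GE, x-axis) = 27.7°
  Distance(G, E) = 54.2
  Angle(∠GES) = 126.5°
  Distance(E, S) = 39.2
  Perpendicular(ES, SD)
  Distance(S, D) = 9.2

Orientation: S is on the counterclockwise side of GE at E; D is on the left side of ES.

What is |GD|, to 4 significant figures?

79.28

G is at the origin; GE runs at 27.7° with length 54.2, so E = 54.2·(cos 27.7°, sin 27.7°) = (47.99, 25.19). ∠GES = 126.5°, so ES runs at 27.7° + (180° − 126.5°) = 81.20° from the x-axis; with |ES| = 39.2, S = E + 39.2·(cos 81.20°, sin 81.20°) = (53.99, 63.93). The perpendicularity gives SD at right angles to ES; with |SD| = 9.2 on the left of ES, D = S + 9.2·(-0.9882, 0.1530) = (44.89, 65.34). Then |GD| = |D − G| = 79.28.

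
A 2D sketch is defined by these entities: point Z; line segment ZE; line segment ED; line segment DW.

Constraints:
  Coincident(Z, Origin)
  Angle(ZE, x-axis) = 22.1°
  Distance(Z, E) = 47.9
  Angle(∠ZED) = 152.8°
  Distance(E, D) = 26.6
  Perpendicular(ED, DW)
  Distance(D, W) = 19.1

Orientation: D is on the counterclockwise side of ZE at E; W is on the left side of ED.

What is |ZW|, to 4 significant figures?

69.26

∠ZED = 152.8°, so ED runs at 22.1° + (180° − 152.8°) = 49.30° from the x-axis; with |ED| = 26.6, D = E + 26.6·(cos 49.30°, sin 49.30°) = (61.73, 38.19). ED ⟂ DW; with |DW| = 19.1 on the left of ED, W = D + 19.1·(-0.7581, 0.6521) = (47.25, 50.64). Then |ZW| = |W − Z| = 69.26.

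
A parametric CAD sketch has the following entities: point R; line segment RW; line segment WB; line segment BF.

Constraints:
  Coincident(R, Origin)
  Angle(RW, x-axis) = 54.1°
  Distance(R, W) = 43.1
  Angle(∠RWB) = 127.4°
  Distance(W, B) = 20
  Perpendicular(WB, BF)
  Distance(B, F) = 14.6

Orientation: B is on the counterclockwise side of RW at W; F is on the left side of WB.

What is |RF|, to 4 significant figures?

50.18

∠RWB = 127.4°, so WB runs at 54.1° + (180° − 127.4°) = 106.7° from the x-axis; with |WB| = 20.0, B = W + 20.0·(cos 106.7°, sin 106.7°) = (19.53, 54.07). The perpendicularity gives BF at right angles to WB; with |BF| = 14.6 on the left of WB, F = B + 14.6·(-0.9578, -0.2874) = (5.541, 49.87). Then |RF| = |F − R| = 50.18.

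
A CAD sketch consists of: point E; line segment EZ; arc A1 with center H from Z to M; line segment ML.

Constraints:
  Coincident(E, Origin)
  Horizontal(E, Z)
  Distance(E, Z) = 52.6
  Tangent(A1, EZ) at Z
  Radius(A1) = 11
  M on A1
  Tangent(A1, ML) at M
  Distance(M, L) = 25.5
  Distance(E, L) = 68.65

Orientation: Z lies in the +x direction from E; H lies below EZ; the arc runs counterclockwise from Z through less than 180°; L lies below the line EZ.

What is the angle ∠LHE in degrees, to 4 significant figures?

110.7°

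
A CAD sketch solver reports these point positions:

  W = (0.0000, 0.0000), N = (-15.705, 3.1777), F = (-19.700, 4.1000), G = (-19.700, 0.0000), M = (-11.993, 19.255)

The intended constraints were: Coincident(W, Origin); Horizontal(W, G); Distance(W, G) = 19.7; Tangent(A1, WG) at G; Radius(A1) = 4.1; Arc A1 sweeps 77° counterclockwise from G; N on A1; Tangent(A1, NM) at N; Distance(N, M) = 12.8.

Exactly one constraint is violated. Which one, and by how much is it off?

Distance(N, M) = 12.8 — off by 3.70.

W = (0.00, 0.00) ✓; W.y = 0.00, G.y = 0.00 ✓; |WG| = 19.70 ✓; ∠(FG, GW) = 90.00° ✓; |FG| = 4.100 ✓; bearing(F→N) − bearing(F→G) = 77.00° ✓; |FN| = 4.100 ✓; ∠(FN, NM) = 90.00° ✓; |NM| = 16.50 ✗.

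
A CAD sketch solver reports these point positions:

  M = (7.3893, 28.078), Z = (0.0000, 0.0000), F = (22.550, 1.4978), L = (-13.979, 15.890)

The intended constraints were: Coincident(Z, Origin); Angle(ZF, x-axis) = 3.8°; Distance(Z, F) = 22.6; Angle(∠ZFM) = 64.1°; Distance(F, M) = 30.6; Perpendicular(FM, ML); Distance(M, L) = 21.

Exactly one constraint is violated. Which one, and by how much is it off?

Distance(M, L) = 21 — off by 3.60.

Z = (0.00, 0.00) ✓; ZF at 3.800° ✓; |ZF| = 22.60 ✓; ∠ZFM = 64.10° ✓; |FM| = 30.60 ✓; ∠(FM, ML) = 90.00° ✓; |ML| = 24.60 ✗.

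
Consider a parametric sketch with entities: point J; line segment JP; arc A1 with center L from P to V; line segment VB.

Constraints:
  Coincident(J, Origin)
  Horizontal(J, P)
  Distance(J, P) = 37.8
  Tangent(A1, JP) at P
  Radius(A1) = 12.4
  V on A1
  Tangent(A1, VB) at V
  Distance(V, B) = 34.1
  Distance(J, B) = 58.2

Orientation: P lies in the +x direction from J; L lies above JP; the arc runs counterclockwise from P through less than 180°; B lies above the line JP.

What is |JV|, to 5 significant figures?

52.031

J is at the origin; JP is horizontal with |JP| = 37.8 and P on the +x side, so P = (37.800, 0.0000). Tangency of A1 to JP means the radius LP is perpendicular to JP, so L = P + (0, 12.4) = (37.800, 12.400). Since LV ⟂ VB (tangency), |LB| = √(12.4² + 34.1²) = 36.285 regardless of where V sits on A1. So B lies on both circle(J, 58.2) and circle(L, 36.285); the above-JP intersection is B = (32.482, 48.293). V is the foot of the tangent from B: V = (48.706, 18.300).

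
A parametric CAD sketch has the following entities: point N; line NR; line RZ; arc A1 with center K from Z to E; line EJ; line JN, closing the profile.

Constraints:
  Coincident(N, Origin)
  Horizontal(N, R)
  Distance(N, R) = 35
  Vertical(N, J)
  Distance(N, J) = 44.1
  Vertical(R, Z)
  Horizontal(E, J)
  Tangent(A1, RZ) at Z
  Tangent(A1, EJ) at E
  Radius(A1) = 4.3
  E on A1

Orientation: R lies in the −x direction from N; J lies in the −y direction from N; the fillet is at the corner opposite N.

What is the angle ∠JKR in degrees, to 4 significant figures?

104.1°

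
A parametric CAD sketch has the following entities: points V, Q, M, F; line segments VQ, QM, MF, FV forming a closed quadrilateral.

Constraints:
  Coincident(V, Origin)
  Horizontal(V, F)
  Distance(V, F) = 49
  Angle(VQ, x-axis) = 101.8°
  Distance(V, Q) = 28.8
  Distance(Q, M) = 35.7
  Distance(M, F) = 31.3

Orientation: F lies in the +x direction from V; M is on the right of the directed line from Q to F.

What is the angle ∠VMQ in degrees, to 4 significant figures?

53.16°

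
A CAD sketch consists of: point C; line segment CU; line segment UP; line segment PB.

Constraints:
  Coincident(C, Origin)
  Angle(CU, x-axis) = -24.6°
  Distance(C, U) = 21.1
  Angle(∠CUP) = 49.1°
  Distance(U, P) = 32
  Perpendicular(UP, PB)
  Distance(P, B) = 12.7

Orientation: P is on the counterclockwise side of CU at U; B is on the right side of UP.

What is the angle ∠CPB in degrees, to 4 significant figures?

131.3°

C is at the origin; CU runs at -24.6° with length 21.1, so U = 21.1·(cos -24.6°, sin -24.6°) = (19.18, -8.784). ∠CUP = 49.1°, so UP runs at -24.6° + (180° − 49.1°) = 106.3° from the x-axis; with |UP| = 32.0, P = U + 32.0·(cos 106.3°, sin 106.3°) = (10.20, 21.93). UP is perpendicular to PB; with |PB| = 12.7 on the right of UP, B = P + 12.7·(0.9598, 0.2807) = (22.39, 25.49). Then cos ∠CPB = PC·PB / (|PC||PB|), giving 131.3°.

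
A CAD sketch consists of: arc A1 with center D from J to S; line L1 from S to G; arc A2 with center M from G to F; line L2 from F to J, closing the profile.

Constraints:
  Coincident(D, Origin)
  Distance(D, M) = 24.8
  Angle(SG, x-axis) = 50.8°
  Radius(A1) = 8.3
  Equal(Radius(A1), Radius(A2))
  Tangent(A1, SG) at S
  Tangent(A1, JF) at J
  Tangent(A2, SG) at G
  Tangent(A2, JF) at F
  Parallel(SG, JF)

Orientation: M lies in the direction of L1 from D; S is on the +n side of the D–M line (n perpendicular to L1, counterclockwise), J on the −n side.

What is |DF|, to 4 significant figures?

26.15

The slot axis is L1's direction at 50.8°, so u = (cos 50.8°, sin 50.8°) = (0.6320, 0.7749) and n = (−sin 50.8°, cos 50.8°) = (-0.7749, 0.6320). D is at the origin and M lies 24.8 along u from D, so M = 24.8·u = (15.67, 19.22). Tangency of A1 to both parallel lines with radius 8.3 puts S and J at D ± 8.3·n: S = (-6.432, 5.246), J = (6.432, -5.246). Equal radii place G and F the same way about M: G = M + 8.3·n = (9.242, 24.46), F = M − 8.3·n = (22.11, 13.97). Then |DF| = |F − D| = 26.15.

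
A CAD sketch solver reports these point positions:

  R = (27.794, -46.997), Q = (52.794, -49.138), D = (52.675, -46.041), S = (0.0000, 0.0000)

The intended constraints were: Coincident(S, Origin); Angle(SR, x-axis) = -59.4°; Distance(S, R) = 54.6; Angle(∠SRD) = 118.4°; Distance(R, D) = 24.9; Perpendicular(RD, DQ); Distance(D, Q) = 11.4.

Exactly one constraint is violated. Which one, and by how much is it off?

Distance(D, Q) = 11.4 — off by 8.30.

S = (0.00, 0.00) ✓; SR at -59.40° ✓; |SR| = 54.60 ✓; ∠SRD = 118.4° ✓; |RD| = 24.90 ✓; ∠(RD, DQ) = 90.00° ✓; |DQ| = 3.099 ✗.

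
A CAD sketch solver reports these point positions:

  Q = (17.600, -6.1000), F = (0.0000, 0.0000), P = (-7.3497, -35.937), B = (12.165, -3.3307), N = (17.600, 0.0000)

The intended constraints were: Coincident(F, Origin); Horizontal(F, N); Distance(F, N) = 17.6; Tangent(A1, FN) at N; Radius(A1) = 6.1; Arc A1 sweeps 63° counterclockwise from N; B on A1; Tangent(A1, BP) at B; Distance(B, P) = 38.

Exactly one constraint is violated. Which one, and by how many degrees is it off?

Tangent(A1, BP) at B — off by 3.90°.

F = (0.00, 0.00) ✓; F.y = 0.00, N.y = 0.00 ✓; |FN| = 17.60 ✓; ∠(QN, NF) = 90.00° ✓; |QN| = 6.100 ✓; bearing(Q→B) − bearing(Q→N) = 63.00° ✓; |QB| = 6.100 ✓; ∠(QB, BP) = 93.90° ✗; |BP| = 38.00 ✓.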